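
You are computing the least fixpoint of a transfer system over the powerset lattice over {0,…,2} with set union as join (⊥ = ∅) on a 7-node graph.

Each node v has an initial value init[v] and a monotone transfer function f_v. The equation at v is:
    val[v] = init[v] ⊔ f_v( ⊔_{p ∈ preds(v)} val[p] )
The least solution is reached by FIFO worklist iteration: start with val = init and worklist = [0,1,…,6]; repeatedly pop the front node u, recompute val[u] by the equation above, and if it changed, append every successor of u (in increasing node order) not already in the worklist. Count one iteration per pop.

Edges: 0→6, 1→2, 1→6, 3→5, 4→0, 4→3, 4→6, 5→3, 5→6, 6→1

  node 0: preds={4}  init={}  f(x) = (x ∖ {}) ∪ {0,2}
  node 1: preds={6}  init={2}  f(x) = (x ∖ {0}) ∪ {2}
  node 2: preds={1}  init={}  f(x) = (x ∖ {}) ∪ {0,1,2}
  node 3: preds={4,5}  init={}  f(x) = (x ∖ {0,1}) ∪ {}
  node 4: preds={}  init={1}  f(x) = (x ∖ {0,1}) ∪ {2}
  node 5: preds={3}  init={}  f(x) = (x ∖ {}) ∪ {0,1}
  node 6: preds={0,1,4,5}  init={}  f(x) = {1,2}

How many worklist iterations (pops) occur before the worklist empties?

Trace (14 dequeues):
  [1] u=0 | in {1} | out {0,1,2} | prev {} | push {}
  [2] u=1 | in {} | out {2} | ==
  [3] u=2 | in {2} | out {0,1,2} | prev {} | push {}
  [4] u=3 | in {1} | out {} | ==
  [5] u=4 | in {} | out {1,2} | prev {1} | push {0,3}
  [6] u=5 | in {} | out {0,1} | prev {} | push {}
  [7] u=6 | in {0,1,2} | out {1,2} | prev {} | push {1}
  [8] u=0 | in {1,2} | out {0,1,2} | ==
  [9] u=3 | in {0,1,2} | out {2} | prev {} | push {5}
  [10] u=1 | in {1,2} | out {1,2} | prev {2} | push {2,6}
  [11] u=5 | in {2} | out {0,1,2} | prev {0,1} | push {3}
  [12] u=2 | in {1,2} | out {0,1,2} | ==
  [13] u=6 | in {0,1,2} | out {1,2} | ==
  [14] u=3 | in {0,1,2} | out {2} | ==

Converged values:
  [0] {0,1,2}
  [1] {1,2}
  [2] {0,1,2}
  [3] {2}
  [4] {1,2}
  [5] {0,1,2}
  [6] {1,2}

14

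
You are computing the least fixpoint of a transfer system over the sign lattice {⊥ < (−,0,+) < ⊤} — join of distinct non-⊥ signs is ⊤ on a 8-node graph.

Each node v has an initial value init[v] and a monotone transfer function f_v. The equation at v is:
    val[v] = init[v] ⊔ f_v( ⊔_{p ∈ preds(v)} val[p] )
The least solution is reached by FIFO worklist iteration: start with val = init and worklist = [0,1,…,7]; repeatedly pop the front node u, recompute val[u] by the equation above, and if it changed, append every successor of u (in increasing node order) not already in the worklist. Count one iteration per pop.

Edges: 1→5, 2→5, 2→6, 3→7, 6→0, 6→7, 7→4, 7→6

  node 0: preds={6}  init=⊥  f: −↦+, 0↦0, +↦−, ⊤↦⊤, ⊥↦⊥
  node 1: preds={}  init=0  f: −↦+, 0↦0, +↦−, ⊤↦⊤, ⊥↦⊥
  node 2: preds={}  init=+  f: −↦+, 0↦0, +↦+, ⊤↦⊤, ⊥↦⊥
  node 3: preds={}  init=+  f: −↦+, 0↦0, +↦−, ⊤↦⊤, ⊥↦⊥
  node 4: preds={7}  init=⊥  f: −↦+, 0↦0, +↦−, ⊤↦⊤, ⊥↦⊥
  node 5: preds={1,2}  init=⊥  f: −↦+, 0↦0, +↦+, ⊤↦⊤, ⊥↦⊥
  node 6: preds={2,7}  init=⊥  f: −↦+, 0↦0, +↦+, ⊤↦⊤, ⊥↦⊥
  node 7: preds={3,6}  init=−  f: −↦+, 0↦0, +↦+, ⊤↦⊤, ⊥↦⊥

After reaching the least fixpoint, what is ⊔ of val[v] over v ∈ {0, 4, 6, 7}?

Worklist (11 pops):
  #1 pop 0: in=⊥ → ⊥ (no change)
  #2 pop 1: in=⊥ → 0 (no change)
  #3 pop 2: in=⊥ → + (no change)
  #4 pop 3: in=⊥ → + (no change)
  #5 pop 4: in=− → + (was ⊥); enqueue []
  #6 pop 5: in=⊤ → ⊤ (was ⊥); enqueue []
  #7 pop 6: in=⊤ → ⊤ (was ⊥); enqueue [0]
  #8 pop 7: in=⊤ → ⊤ (was −); enqueue [4,6]
  #9 pop 0: in=⊤ → ⊤ (was ⊥); enqueue []
  #10 pop 4: in=⊤ → ⊤ (was +); enqueue []
  #11 pop 6: in=⊤ → ⊤ (no change)

Fixpoint:
  val[0] = ⊤
  val[1] = 0
  val[2] = +
  val[3] = +
  val[4] = ⊤
  val[5] = ⊤
  val[6] = ⊤
  val[7] = ⊤

⊤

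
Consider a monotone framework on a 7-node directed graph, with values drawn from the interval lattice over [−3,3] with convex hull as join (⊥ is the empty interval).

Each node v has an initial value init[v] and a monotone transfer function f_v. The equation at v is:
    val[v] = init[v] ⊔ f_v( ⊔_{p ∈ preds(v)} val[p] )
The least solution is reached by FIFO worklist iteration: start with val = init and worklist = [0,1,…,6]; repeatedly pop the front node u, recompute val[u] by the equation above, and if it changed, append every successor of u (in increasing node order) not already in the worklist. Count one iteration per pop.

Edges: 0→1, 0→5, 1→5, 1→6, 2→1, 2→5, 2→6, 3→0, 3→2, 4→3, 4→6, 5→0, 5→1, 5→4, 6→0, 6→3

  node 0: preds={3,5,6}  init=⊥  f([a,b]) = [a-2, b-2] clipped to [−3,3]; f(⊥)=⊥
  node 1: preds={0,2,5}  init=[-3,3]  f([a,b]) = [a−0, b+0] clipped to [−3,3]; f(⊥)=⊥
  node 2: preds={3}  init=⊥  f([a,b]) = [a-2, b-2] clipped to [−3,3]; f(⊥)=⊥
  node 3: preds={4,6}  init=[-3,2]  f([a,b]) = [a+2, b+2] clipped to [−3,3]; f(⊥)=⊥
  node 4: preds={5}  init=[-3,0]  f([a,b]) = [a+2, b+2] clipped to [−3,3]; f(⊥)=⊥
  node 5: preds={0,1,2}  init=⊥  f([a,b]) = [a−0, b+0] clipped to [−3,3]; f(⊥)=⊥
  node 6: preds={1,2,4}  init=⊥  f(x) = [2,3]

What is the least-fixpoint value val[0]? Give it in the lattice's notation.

[-3,1]

Worklist (19 pops):
  #1 pop 0: in=[-3,2] → [-3,0] (was ⊥); enqueue []
  #2 pop 1: in=[-3,0] → [-3,3] (no change)
  #3 pop 2: in=[-3,2] → [-3,0] (was ⊥); enqueue [1]
  #4 pop 3: in=[-3,0] → [-3,2] (no change)
  #5 pop 4: in=⊥ → [-3,0] (no change)
  #6 pop 5: in=[-3,3] → [-3,3] (was ⊥); enqueue [0,4]
  #7 pop 6: in=[-3,3] → [2,3] (was ⊥); enqueue [3]
  #8 pop 1: in=[-3,3] → [-3,3] (no change)
  #9 pop 0: in=[-3,3] → [-3,1] (was [-3,0]); enqueue [1,5]
  #10 pop 4: in=[-3,3] → [-3,3] (was [-3,0]); enqueue [6]
  #11 pop 3: in=[-3,3] → [-3,3] (was [-3,2]); enqueue [0,2]
  #12 pop 1: in=[-3,3] → [-3,3] (no change)
  #13 pop 5: in=[-3,3] → [-3,3] (no change)
  #14 pop 6: in=[-3,3] → [2,3] (no change)
  #15 pop 0: in=[-3,3] → [-3,1] (no change)
  #16 pop 2: in=[-3,3] → [-3,1] (was [-3,0]); enqueue [1,5,6]
  #17 pop 1: in=[-3,3] → [-3,3] (no change)
  #18 pop 5: in=[-3,3] → [-3,3] (no change)
  #19 pop 6: in=[-3,3] → [2,3] (no change)

Fixpoint:
  val[0] = [-3,1]
  val[1] = [-3,3]
  val[2] = [-3,1]
  val[3] = [-3,3]
  val[4] = [-3,3]
  val[5] = [-3,3]
  val[6] = [2,3]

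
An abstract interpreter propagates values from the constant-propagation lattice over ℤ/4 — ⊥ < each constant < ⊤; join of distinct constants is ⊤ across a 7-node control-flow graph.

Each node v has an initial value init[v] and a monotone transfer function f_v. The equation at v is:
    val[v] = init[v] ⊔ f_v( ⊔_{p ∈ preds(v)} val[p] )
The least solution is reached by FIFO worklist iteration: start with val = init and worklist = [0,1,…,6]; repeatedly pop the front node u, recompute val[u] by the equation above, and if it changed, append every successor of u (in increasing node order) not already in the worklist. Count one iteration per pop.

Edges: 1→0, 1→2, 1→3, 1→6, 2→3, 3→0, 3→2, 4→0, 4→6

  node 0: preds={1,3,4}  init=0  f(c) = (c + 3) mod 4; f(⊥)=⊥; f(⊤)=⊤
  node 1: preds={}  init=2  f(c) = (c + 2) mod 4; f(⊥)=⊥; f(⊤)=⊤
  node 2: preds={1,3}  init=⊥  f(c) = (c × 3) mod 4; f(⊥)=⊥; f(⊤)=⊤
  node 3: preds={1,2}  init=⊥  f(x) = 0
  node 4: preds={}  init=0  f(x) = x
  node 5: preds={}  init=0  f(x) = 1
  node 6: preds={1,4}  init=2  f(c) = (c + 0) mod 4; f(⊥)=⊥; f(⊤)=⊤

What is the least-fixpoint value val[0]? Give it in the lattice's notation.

⊤

Trace (10 dequeues):
  [1] u=0 | in ⊤ | out ⊤ | prev 0 | push {}
  [2] u=1 | in ⊥ | out 2 | ==
  [3] u=2 | in 2 | out 2 | prev ⊥ | push {}
  [4] u=3 | in 2 | out 0 | prev ⊥ | push {0,2}
  [5] u=4 | in ⊥ | out 0 | ==
  [6] u=5 | in ⊥ | out ⊤ | prev 0 | push {}
  [7] u=6 | in ⊤ | out ⊤ | prev 2 | push {}
  [8] u=0 | in ⊤ | out ⊤ | ==
  [9] u=2 | in ⊤ | out ⊤ | prev 2 | push {3}
  [10] u=3 | in ⊤ | out 0 | ==

Converged values:
  [0] ⊤
  [1] 2
  [2] ⊤
  [3] 0
  [4] 0
  [5] ⊤
  [6] ⊤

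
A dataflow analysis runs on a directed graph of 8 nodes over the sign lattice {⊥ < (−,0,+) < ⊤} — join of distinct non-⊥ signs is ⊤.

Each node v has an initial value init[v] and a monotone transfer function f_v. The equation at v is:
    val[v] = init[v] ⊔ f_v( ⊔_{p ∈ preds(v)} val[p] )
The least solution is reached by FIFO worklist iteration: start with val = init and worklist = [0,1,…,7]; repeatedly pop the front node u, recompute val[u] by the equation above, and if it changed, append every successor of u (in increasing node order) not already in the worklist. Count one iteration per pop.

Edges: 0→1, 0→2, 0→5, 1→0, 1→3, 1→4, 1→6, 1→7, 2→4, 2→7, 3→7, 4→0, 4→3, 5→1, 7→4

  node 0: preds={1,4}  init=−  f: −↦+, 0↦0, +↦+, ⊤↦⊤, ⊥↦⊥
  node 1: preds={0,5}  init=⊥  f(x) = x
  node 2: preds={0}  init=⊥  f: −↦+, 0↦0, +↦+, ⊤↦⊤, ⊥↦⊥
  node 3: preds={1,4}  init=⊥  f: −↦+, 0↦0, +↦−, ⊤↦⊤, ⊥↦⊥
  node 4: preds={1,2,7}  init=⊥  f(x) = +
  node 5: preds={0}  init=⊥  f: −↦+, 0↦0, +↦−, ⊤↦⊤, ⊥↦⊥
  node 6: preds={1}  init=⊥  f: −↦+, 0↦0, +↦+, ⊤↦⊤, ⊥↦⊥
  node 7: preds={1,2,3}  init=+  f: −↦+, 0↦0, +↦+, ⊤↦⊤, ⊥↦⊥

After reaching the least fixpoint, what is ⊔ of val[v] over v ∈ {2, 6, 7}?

Iteration log — 20 steps:
  step 1. node 0  ⊔preds=⊥  new=−  stable
  step 2. node 1  ⊔preds=−  new=−  old=⊥  +wl: 0
  step 3. node 2  ⊔preds=−  new=+  old=⊥  +wl: 
  step 4. node 3  ⊔preds=−  new=+  old=⊥  +wl: 
  step 5. node 4  ⊔preds=⊤  new=+  old=⊥  +wl: 3
  step 6. node 5  ⊔preds=−  new=+  old=⊥  +wl: 1
  step 7. node 6  ⊔preds=−  new=+  old=⊥  +wl: 
  step 8. node 7  ⊔preds=⊤  new=⊤  old=+  +wl: 4
  step 9. node 0  ⊔preds=⊤  new=⊤  old=−  +wl: 2,5
  step 10. node 3  ⊔preds=⊤  new=⊤  old=+  +wl: 7
  step 11. node 1  ⊔preds=⊤  new=⊤  old=−  +wl: 0,3,6
  step 12. node 4  ⊔preds=⊤  new=+  stable
  step 13. node 2  ⊔preds=⊤  new=⊤  old=+  +wl: 4
  step 14. node 5  ⊔preds=⊤  new=⊤  old=+  +wl: 1
  step 15. node 7  ⊔preds=⊤  new=⊤  stable
  step 16. node 0  ⊔preds=⊤  new=⊤  stable
  step 17. node 3  ⊔preds=⊤  new=⊤  stable
  step 18. node 6  ⊔preds=⊤  new=⊤  old=+  +wl: 
  step 19. node 4  ⊔preds=⊤  new=+  stable
  step 20. node 1  ⊔preds=⊤  new=⊤  stable

Least fixpoint reached:
  node 0: ⊤
  node 1: ⊤
  node 2: ⊤
  node 3: ⊤
  node 4: +
  node 5: ⊤
  node 6: ⊤
  node 7: ⊤

⊤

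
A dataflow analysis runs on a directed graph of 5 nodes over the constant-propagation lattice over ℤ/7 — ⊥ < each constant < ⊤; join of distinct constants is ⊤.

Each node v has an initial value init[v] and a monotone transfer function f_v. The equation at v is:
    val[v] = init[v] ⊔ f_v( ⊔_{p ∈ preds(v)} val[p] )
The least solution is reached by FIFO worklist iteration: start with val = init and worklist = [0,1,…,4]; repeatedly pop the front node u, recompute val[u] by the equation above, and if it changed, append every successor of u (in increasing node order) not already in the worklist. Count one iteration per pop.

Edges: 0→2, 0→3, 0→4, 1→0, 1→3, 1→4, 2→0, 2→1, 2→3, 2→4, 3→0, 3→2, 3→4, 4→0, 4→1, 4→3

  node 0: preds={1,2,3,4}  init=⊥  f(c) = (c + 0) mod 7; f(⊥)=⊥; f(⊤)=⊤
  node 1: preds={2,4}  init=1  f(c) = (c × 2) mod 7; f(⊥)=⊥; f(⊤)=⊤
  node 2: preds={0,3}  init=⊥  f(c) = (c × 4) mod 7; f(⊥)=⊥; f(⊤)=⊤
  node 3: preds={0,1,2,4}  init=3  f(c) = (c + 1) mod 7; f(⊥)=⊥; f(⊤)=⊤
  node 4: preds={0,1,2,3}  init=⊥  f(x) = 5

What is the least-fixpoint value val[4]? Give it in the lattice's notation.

5

Trace (11 dequeues):
  [1] u=0 | in ⊤ | out ⊤ | prev ⊥ | push {}
  [2] u=1 | in ⊥ | out 1 | ==
  [3] u=2 | in ⊤ | out ⊤ | prev ⊥ | push {0,1}
  [4] u=3 | in ⊤ | out ⊤ | prev 3 | push {2}
  [5] u=4 | in ⊤ | out 5 | prev ⊥ | push {3}
  [6] u=0 | in ⊤ | out ⊤ | ==
  [7] u=1 | in ⊤ | out ⊤ | prev 1 | push {0,4}
  [8] u=2 | in ⊤ | out ⊤ | ==
  [9] u=3 | in ⊤ | out ⊤ | ==
  [10] u=0 | in ⊤ | out ⊤ | ==
  [11] u=4 | in ⊤ | out 5 | ==

Converged values:
  [0] ⊤
  [1] ⊤
  [2] ⊤
  [3] ⊤
  [4] 5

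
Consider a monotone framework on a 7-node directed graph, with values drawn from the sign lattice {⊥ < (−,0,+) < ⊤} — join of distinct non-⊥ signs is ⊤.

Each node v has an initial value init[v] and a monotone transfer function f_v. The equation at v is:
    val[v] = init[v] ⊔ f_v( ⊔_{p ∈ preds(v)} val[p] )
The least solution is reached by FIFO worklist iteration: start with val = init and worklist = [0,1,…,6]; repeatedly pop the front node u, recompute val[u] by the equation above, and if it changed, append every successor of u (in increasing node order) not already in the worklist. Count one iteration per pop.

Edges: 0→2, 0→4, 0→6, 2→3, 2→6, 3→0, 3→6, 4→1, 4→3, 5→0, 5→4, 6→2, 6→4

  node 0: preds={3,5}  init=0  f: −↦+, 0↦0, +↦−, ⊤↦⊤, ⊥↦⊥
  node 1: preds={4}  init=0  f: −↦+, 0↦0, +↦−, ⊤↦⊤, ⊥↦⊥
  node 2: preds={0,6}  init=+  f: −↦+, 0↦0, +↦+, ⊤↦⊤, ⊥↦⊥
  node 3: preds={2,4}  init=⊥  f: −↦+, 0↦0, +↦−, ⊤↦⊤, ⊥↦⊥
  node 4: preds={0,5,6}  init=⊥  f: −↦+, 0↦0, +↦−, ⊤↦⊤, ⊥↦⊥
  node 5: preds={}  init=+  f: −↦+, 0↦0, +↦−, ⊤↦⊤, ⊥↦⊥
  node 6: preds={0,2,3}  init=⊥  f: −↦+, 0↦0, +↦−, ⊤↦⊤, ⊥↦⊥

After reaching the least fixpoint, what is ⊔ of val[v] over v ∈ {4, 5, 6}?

⊤

Iteration log — 12 steps:
  step 1. node 0  ⊔preds=+  new=⊤  old=0  +wl: 
  step 2. node 1  ⊔preds=⊥  new=0  stable
  step 3. node 2  ⊔preds=⊤  new=⊤  old=+  +wl: 
  step 4. node 3  ⊔preds=⊤  new=⊤  old=⊥  +wl: 0
  step 5. node 4  ⊔preds=⊤  new=⊤  old=⊥  +wl: 1,3
  step 6. node 5  ⊔preds=⊥  new=+  stable
  step 7. node 6  ⊔preds=⊤  new=⊤  old=⊥  +wl: 2,4
  step 8. node 0  ⊔preds=⊤  new=⊤  stable
  step 9. node 1  ⊔preds=⊤  new=⊤  old=0  +wl: 
  step 10. node 3  ⊔preds=⊤  new=⊤  stable
  step 11. node 2  ⊔preds=⊤  new=⊤  stable
  step 12. node 4  ⊔preds=⊤  new=⊤  stable

Least fixpoint reached:
  node 0: ⊤
  node 1: ⊤
  node 2: ⊤
  node 3: ⊤
  node 4: ⊤
  node 5: +
  node 6: ⊤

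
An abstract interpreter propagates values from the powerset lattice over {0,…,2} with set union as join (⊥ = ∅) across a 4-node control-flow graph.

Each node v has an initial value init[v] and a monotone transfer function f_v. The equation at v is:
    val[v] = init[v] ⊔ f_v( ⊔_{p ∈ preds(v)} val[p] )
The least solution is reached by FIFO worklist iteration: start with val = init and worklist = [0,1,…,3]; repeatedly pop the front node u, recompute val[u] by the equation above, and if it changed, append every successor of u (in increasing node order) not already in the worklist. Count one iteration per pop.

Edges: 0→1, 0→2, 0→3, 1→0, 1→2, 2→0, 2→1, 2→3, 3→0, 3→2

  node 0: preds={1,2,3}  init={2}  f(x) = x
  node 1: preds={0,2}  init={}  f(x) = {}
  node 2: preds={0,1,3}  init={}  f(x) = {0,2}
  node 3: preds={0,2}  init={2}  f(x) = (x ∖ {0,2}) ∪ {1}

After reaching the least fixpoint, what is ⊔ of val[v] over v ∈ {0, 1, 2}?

Worklist (8 pops):
  #1 pop 0: in={2} → {2} (no change)
  #2 pop 1: in={2} → {} (no change)
  #3 pop 2: in={2} → {0,2} (was {}); enqueue [0,1]
  #4 pop 3: in={0,2} → {1,2} (was {2}); enqueue [2]
  #5 pop 0: in={0,1,2} → {0,1,2} (was {2}); enqueue [3]
  #6 pop 1: in={0,1,2} → {} (no change)
  #7 pop 2: in={0,1,2} → {0,2} (no change)
  #8 pop 3: in={0,1,2} → {1,2} (no change)

Fixpoint:
  val[0] = {0,1,2}
  val[1] = {}
  val[2] = {0,2}
  val[3] = {1,2}

{0,1,2}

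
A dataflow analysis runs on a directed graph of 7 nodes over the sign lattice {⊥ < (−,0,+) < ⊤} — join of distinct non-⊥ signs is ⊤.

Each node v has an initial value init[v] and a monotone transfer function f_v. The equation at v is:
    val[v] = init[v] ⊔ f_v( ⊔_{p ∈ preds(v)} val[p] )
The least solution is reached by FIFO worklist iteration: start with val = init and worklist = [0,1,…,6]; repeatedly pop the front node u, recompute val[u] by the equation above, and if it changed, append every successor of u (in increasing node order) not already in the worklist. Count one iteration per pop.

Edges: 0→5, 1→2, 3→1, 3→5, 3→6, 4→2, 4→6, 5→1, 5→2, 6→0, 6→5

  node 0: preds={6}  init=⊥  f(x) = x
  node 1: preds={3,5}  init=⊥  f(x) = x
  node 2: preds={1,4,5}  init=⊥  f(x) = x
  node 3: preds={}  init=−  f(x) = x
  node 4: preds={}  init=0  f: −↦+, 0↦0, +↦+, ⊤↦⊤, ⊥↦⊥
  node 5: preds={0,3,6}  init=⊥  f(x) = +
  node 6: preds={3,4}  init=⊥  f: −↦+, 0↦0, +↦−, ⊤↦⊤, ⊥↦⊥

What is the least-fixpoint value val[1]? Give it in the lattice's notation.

Iteration log — 11 steps:
  step 1. node 0  ⊔preds=⊥  new=⊥  stable
  step 2. node 1  ⊔preds=−  new=−  old=⊥  +wl: 
  step 3. node 2  ⊔preds=⊤  new=⊤  old=⊥  +wl: 
  step 4. node 3  ⊔preds=⊥  new=−  stable
  step 5. node 4  ⊔preds=⊥  new=0  stable
  step 6. node 5  ⊔preds=−  new=+  old=⊥  +wl: 1,2
  step 7. node 6  ⊔preds=⊤  new=⊤  old=⊥  +wl: 0,5
  step 8. node 1  ⊔preds=⊤  new=⊤  old=−  +wl: 
  step 9. node 2  ⊔preds=⊤  new=⊤  stable
  step 10. node 0  ⊔preds=⊤  new=⊤  old=⊥  +wl: 
  step 11. node 5  ⊔preds=⊤  new=+  stable

Least fixpoint reached:
  node 0: ⊤
  node 1: ⊤
  node 2: ⊤
  node 3: −
  node 4: 0
  node 5: +
  node 6: ⊤

⊤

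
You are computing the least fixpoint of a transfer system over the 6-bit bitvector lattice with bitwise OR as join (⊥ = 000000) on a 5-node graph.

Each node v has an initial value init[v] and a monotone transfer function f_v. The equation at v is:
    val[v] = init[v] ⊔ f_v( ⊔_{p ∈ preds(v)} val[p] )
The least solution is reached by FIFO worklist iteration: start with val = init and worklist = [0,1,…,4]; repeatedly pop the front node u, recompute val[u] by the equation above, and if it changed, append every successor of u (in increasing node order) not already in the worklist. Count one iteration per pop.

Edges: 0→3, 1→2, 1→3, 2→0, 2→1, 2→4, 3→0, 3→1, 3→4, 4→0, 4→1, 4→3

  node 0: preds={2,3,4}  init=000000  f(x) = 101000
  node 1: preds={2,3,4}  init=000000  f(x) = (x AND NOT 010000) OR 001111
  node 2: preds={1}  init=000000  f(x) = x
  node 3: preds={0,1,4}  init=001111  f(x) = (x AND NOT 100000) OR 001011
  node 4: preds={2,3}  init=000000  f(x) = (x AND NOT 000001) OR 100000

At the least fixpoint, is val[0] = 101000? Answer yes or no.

yes

Worklist (12 pops):
  #1 pop 0: in=001111 → 101000 (was 000000); enqueue []
  #2 pop 1: in=001111 → 001111 (was 000000); enqueue []
  #3 pop 2: in=001111 → 001111 (was 000000); enqueue [0,1]
  #4 pop 3: in=101111 → 001111 (no change)
  #5 pop 4: in=001111 → 101110 (was 000000); enqueue [3]
  #6 pop 0: in=101111 → 101000 (no change)
  #7 pop 1: in=101111 → 101111 (was 001111); enqueue [2]
  #8 pop 3: in=101111 → 001111 (no change)
  #9 pop 2: in=101111 → 101111 (was 001111); enqueue [0,1,4]
  #10 pop 0: in=101111 → 101000 (no change)
  #11 pop 1: in=101111 → 101111 (no change)
  #12 pop 4: in=101111 → 101110 (no change)

Fixpoint:
  val[0] = 101000
  val[1] = 101111
  val[2] = 101111
  val[3] = 001111
  val[4] = 101110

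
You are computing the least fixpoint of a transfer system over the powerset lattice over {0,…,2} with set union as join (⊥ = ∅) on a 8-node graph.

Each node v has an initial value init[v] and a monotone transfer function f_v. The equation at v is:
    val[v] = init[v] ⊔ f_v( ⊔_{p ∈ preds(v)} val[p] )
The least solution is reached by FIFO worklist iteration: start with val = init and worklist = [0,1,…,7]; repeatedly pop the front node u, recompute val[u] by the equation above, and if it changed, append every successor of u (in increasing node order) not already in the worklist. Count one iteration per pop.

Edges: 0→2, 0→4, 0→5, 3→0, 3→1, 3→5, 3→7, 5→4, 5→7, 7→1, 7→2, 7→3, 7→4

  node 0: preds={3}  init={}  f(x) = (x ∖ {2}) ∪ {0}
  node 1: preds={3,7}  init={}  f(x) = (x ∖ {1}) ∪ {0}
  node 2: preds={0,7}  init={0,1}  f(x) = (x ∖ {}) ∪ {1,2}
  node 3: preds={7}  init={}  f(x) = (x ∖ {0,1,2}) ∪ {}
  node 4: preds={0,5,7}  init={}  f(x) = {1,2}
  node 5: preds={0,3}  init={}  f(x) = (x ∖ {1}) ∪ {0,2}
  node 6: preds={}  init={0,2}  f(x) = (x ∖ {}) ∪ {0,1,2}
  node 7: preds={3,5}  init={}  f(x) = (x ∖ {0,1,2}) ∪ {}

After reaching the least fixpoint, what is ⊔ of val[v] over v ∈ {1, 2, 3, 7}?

Iteration log — 9 steps:
  step 1. node 0  ⊔preds={}  new={0}  old={}  +wl: 
  step 2. node 1  ⊔preds={}  new={0}  old={}  +wl: 
  step 3. node 2  ⊔preds={0}  new={0,1,2}  old={0,1}  +wl: 
  step 4. node 3  ⊔preds={}  new={}  stable
  step 5. node 4  ⊔preds={0}  new={1,2}  old={}  +wl: 
  step 6. node 5  ⊔preds={0}  new={0,2}  old={}  +wl: 4
  step 7. node 6  ⊔preds={}  new={0,1,2}  old={0,2}  +wl: 
  step 8. node 7  ⊔preds={0,2}  new={}  stable
  step 9. node 4  ⊔preds={0,2}  new={1,2}  stable

Least fixpoint reached:
  node 0: {0}
  node 1: {0}
  node 2: {0,1,2}
  node 3: {}
  node 4: {1,2}
  node 5: {0,2}
  node 6: {0,1,2}
  node 7: {}

{0,1,2}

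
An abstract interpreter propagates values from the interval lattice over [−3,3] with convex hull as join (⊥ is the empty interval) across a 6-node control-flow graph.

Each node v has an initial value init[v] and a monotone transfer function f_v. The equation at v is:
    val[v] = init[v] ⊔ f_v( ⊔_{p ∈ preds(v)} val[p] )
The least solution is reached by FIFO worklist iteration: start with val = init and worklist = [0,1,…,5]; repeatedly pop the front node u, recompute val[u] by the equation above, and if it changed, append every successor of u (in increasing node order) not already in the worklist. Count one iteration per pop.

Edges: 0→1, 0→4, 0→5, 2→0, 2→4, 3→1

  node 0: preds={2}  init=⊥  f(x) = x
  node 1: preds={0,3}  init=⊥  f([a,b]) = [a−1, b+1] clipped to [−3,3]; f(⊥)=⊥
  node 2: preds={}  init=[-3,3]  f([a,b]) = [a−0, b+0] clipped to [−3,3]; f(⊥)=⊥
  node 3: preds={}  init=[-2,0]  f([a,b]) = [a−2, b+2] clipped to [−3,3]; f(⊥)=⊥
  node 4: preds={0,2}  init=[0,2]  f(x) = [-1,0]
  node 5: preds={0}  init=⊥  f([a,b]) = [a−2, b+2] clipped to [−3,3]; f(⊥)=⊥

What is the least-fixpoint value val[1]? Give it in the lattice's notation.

[-3,3]

Trace (6 dequeues):
  [1] u=0 | in [-3,3] | out [-3,3] | prev ⊥ | push {}
  [2] u=1 | in [-3,3] | out [-3,3] | prev ⊥ | push {}
  [3] u=2 | in ⊥ | out [-3,3] | ==
  [4] u=3 | in ⊥ | out [-2,0] | ==
  [5] u=4 | in [-3,3] | out [-1,2] | prev [0,2] | push {}
  [6] u=5 | in [-3,3] | out [-3,3] | prev ⊥ | push {}

Converged values:
  [0] [-3,3]
  [1] [-3,3]
  [2] [-3,3]
  [3] [-2,0]
  [4] [-1,2]
  [5] [-3,3]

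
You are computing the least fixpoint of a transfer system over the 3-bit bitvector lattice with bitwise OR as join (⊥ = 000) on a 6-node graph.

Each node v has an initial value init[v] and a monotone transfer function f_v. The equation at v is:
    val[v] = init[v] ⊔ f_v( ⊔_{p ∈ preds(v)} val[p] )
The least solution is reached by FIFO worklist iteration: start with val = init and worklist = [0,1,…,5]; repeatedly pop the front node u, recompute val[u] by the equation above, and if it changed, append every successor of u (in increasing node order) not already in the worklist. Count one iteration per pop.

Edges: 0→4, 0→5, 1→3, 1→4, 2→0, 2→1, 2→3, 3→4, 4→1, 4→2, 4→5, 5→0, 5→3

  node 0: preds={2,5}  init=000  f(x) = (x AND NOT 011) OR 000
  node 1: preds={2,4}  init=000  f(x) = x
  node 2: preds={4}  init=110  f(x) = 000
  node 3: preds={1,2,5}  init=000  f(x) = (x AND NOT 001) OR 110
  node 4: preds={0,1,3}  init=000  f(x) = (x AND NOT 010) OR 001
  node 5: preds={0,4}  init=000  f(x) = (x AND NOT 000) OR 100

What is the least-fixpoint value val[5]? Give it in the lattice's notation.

Worklist (11 pops):
  #1 pop 0: in=110 → 100 (was 000); enqueue []
  #2 pop 1: in=110 → 110 (was 000); enqueue []
  #3 pop 2: in=000 → 110 (no change)
  #4 pop 3: in=110 → 110 (was 000); enqueue []
  #5 pop 4: in=110 → 101 (was 000); enqueue [1,2]
  #6 pop 5: in=101 → 101 (was 000); enqueue [0,3]
  #7 pop 1: in=111 → 111 (was 110); enqueue [4]
  #8 pop 2: in=101 → 110 (no change)
  #9 pop 0: in=111 → 100 (no change)
  #10 pop 3: in=111 → 110 (no change)
  #11 pop 4: in=111 → 101 (no change)

Fixpoint:
  val[0] = 100
  val[1] = 111
  val[2] = 110
  val[3] = 110
  val[4] = 101
  val[5] = 101

101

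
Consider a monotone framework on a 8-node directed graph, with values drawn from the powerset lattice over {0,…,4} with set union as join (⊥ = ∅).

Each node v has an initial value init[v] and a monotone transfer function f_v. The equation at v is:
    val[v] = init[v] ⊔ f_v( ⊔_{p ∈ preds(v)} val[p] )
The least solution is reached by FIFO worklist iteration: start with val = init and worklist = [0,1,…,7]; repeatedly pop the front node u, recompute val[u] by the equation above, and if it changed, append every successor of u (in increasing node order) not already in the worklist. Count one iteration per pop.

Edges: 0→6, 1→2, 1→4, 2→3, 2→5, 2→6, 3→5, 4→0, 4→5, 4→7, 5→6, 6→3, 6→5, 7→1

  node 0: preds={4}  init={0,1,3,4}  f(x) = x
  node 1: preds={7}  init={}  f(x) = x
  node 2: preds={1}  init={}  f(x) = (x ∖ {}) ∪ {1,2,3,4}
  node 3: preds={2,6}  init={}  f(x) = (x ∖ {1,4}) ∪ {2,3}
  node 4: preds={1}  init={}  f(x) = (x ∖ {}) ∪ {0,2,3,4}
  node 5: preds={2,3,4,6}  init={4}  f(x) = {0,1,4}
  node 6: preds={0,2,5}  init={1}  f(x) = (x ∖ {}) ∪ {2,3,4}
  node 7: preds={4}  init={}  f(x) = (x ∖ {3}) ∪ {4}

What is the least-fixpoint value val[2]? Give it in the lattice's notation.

{0,1,2,3,4}

Iteration log — 18 steps:
  step 1. node 0  ⊔preds={}  new={0,1,3,4}  stable
  step 2. node 1  ⊔preds={}  new={}  stable
  step 3. node 2  ⊔preds={}  new={1,2,3,4}  old={}  +wl: 
  step 4. node 3  ⊔preds={1,2,3,4}  new={2,3}  old={}  +wl: 
  step 5. node 4  ⊔preds={}  new={0,2,3,4}  old={}  +wl: 0
  step 6. node 5  ⊔preds={0,1,2,3,4}  new={0,1,4}  old={4}  +wl: 
  step 7. node 6  ⊔preds={0,1,2,3,4}  new={0,1,2,3,4}  old={1}  +wl: 3,5
  step 8. node 7  ⊔preds={0,2,3,4}  new={0,2,4}  old={}  +wl: 1
  step 9. node 0  ⊔preds={0,2,3,4}  new={0,1,2,3,4}  old={0,1,3,4}  +wl: 6
  step 10. node 3  ⊔preds={0,1,2,3,4}  new={0,2,3}  old={2,3}  +wl: 
  step 11. node 5  ⊔preds={0,1,2,3,4}  new={0,1,4}  stable
  step 12. node 1  ⊔preds={0,2,4}  new={0,2,4}  old={}  +wl: 2,4
  step 13. node 6  ⊔preds={0,1,2,3,4}  new={0,1,2,3,4}  stable
  step 14. node 2  ⊔preds={0,2,4}  new={0,1,2,3,4}  old={1,2,3,4}  +wl: 3,5,6
  step 15. node 4  ⊔preds={0,2,4}  new={0,2,3,4}  stable
  step 16. node 3  ⊔preds={0,1,2,3,4}  new={0,2,3}  stable
  step 17. node 5  ⊔preds={0,1,2,3,4}  new={0,1,4}  stable
  step 18. node 6  ⊔preds={0,1,2,3,4}  new={0,1,2,3,4}  stable

Least fixpoint reached:
  node 0: {0,1,2,3,4}
  node 1: {0,2,4}
  node 2: {0,1,2,3,4}
  node 3: {0,2,3}
  node 4: {0,2,3,4}
  node 5: {0,1,4}
  node 6: {0,1,2,3,4}
  node 7: {0,2,4}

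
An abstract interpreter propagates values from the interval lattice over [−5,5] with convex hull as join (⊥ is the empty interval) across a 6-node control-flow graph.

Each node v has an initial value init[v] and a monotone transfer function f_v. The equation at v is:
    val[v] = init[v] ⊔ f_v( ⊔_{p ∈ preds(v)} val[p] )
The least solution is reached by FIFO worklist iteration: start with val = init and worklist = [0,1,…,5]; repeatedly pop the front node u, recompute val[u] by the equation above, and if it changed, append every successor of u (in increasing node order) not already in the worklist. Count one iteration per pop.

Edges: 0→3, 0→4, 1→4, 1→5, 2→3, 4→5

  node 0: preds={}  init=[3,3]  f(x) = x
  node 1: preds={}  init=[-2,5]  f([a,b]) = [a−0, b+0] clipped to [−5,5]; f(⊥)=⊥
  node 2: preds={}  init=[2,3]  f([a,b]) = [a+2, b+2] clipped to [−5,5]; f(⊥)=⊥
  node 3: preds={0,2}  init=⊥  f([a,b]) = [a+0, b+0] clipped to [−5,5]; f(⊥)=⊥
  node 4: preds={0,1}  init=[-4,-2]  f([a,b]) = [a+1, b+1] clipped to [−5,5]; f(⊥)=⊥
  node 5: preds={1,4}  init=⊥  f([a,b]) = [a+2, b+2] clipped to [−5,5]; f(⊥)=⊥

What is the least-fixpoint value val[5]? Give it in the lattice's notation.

[-2,5]

Iteration log — 6 steps:
  step 1. node 0  ⊔preds=⊥  new=[3,3]  stable
  step 2. node 1  ⊔preds=⊥  new=[-2,5]  stable
  step 3. node 2  ⊔preds=⊥  new=[2,3]  stable
  step 4. node 3  ⊔preds=[2,3]  new=[2,3]  old=⊥  +wl: 
  step 5. node 4  ⊔preds=[-2,5]  new=[-4,5]  old=[-4,-2]  +wl: 
  step 6. node 5  ⊔preds=[-4,5]  new=[-2,5]  old=⊥  +wl: 

Least fixpoint reached:
  node 0: [3,3]
  node 1: [-2,5]
  node 2: [2,3]
  node 3: [2,3]
  node 4: [-4,5]
  node 5: [-2,5]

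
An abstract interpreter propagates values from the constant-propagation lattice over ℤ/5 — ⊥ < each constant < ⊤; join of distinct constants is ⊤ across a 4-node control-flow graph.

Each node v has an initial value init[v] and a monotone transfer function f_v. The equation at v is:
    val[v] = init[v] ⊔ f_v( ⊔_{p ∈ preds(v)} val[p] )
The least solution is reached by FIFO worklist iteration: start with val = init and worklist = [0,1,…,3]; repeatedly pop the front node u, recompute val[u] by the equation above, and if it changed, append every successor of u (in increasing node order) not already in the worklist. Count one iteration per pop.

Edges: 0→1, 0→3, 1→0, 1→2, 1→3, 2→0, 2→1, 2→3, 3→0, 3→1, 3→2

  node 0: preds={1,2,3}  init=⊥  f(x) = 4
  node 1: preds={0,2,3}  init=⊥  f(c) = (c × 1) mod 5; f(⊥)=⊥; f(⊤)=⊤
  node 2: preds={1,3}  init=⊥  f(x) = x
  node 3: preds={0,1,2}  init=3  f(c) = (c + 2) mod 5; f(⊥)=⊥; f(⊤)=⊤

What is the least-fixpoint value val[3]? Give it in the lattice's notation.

Worklist (7 pops):
  #1 pop 0: in=3 → 4 (was ⊥); enqueue []
  #2 pop 1: in=⊤ → ⊤ (was ⊥); enqueue [0]
  #3 pop 2: in=⊤ → ⊤ (was ⊥); enqueue [1]
  #4 pop 3: in=⊤ → ⊤ (was 3); enqueue [2]
  #5 pop 0: in=⊤ → 4 (no change)
  #6 pop 1: in=⊤ → ⊤ (no change)
  #7 pop 2: in=⊤ → ⊤ (no change)

Fixpoint:
  val[0] = 4
  val[1] = ⊤
  val[2] = ⊤
  val[3] = ⊤

⊤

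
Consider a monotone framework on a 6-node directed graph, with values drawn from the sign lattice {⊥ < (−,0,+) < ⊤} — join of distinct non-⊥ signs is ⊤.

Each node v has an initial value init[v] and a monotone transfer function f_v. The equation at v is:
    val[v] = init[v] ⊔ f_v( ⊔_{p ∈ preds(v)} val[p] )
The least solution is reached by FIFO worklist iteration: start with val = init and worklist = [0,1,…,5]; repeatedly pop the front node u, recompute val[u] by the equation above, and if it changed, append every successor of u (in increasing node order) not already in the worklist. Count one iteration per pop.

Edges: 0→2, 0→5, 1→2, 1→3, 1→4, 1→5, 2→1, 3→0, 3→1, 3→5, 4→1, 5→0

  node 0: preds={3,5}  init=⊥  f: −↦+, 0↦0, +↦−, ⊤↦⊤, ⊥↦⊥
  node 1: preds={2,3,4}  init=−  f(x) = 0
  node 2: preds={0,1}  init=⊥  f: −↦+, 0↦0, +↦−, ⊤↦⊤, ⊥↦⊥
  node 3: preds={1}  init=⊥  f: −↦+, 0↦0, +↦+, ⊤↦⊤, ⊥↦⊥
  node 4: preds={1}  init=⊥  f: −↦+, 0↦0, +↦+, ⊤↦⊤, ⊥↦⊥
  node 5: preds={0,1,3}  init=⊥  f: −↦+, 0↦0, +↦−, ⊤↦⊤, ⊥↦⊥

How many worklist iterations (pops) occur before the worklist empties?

10

Iteration log — 10 steps:
  step 1. node 0  ⊔preds=⊥  new=⊥  stable
  step 2. node 1  ⊔preds=⊥  new=⊤  old=−  +wl: 
  step 3. node 2  ⊔preds=⊤  new=⊤  old=⊥  +wl: 1
  step 4. node 3  ⊔preds=⊤  new=⊤  old=⊥  +wl: 0
  step 5. node 4  ⊔preds=⊤  new=⊤  old=⊥  +wl: 
  step 6. node 5  ⊔preds=⊤  new=⊤  old=⊥  +wl: 
  step 7. node 1  ⊔preds=⊤  new=⊤  stable
  step 8. node 0  ⊔preds=⊤  new=⊤  old=⊥  +wl: 2,5
  step 9. node 2  ⊔preds=⊤  new=⊤  stable
  step 10. node 5  ⊔preds=⊤  new=⊤  stable

Least fixpoint reached:
  node 0: ⊤
  node 1: ⊤
  node 2: ⊤
  node 3: ⊤
  node 4: ⊤
  node 5: ⊤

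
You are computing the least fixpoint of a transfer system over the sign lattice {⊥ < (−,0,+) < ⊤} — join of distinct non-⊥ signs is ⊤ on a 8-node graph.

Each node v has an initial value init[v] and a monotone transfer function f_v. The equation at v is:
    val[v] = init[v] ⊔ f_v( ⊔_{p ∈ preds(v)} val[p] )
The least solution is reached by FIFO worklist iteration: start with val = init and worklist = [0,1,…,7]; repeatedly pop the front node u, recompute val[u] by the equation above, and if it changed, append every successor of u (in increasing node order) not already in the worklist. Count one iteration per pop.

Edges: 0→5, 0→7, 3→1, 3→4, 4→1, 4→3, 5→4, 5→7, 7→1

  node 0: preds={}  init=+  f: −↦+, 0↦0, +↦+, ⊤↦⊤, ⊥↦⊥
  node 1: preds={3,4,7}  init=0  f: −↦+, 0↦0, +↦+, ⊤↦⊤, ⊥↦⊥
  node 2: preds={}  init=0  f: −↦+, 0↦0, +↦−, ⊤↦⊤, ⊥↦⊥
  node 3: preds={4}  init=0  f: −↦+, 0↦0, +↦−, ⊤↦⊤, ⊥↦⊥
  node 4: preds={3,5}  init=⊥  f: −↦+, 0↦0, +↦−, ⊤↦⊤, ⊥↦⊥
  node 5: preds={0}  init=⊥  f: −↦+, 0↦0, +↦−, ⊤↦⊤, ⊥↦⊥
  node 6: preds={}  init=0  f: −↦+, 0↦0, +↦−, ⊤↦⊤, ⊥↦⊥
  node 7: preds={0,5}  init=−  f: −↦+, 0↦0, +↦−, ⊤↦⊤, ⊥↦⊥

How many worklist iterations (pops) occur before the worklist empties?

Iteration log — 15 steps:
  step 1. node 0  ⊔preds=⊥  new=+  stable
  step 2. node 1  ⊔preds=⊤  new=⊤  old=0  +wl: 
  step 3. node 2  ⊔preds=⊥  new=0  stable
  step 4. node 3  ⊔preds=⊥  new=0  stable
  step 5. node 4  ⊔preds=0  new=0  old=⊥  +wl: 1,3
  step 6. node 5  ⊔preds=+  new=−  old=⊥  +wl: 4
  step 7. node 6  ⊔preds=⊥  new=0  stable
  step 8. node 7  ⊔preds=⊤  new=⊤  old=−  +wl: 
  step 9. node 1  ⊔preds=⊤  new=⊤  stable
  step 10. node 3  ⊔preds=0  new=0  stable
  step 11. node 4  ⊔preds=⊤  new=⊤  old=0  +wl: 1,3
  step 12. node 1  ⊔preds=⊤  new=⊤  stable
  step 13. node 3  ⊔preds=⊤  new=⊤  old=0  +wl: 1,4
  step 14. node 1  ⊔preds=⊤  new=⊤  stable
  step 15. node 4  ⊔preds=⊤  new=⊤  stable

Least fixpoint reached:
  node 0: +
  node 1: ⊤
  node 2: 0
  node 3: ⊤
  node 4: ⊤
  node 5: −
  node 6: 0
  node 7: ⊤

15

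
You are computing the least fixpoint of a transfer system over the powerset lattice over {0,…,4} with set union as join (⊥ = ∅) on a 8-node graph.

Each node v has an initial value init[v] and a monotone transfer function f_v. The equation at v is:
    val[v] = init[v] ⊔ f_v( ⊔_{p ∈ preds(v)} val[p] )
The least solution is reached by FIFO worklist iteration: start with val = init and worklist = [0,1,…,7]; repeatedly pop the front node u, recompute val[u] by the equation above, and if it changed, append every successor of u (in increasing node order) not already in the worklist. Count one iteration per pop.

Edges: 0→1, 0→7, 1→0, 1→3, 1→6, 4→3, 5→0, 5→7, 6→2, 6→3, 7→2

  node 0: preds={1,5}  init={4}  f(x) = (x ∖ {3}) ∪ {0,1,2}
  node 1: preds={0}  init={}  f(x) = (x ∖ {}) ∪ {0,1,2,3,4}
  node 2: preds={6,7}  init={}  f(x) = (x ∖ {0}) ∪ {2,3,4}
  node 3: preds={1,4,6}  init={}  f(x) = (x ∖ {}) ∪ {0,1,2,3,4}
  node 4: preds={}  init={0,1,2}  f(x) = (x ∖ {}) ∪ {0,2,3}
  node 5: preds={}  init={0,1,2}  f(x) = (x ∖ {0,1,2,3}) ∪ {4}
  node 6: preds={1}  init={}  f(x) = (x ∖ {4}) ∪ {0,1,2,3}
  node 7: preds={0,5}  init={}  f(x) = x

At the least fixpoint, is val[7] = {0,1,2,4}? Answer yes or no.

yes

Iteration log — 11 steps:
  step 1. node 0  ⊔preds={0,1,2}  new={0,1,2,4}  old={4}  +wl: 
  step 2. node 1  ⊔preds={0,1,2,4}  new={0,1,2,3,4}  old={}  +wl: 0
  step 3. node 2  ⊔preds={}  new={2,3,4}  old={}  +wl: 
  step 4. node 3  ⊔preds={0,1,2,3,4}  new={0,1,2,3,4}  old={}  +wl: 
  step 5. node 4  ⊔preds={}  new={0,1,2,3}  old={0,1,2}  +wl: 3
  step 6. node 5  ⊔preds={}  new={0,1,2,4}  old={0,1,2}  +wl: 
  step 7. node 6  ⊔preds={0,1,2,3,4}  new={0,1,2,3}  old={}  +wl: 2
  step 8. node 7  ⊔preds={0,1,2,4}  new={0,1,2,4}  old={}  +wl: 
  step 9. node 0  ⊔preds={0,1,2,3,4}  new={0,1,2,4}  stable
  step 10. node 3  ⊔preds={0,1,2,3,4}  new={0,1,2,3,4}  stable
  step 11. node 2  ⊔preds={0,1,2,3,4}  new={1,2,3,4}  old={2,3,4}  +wl: 

Least fixpoint reached:
  node 0: {0,1,2,4}
  node 1: {0,1,2,3,4}
  node 2: {1,2,3,4}
  node 3: {0,1,2,3,4}
  node 4: {0,1,2,3}
  node 5: {0,1,2,4}
  node 6: {0,1,2,3}
  node 7: {0,1,2,4}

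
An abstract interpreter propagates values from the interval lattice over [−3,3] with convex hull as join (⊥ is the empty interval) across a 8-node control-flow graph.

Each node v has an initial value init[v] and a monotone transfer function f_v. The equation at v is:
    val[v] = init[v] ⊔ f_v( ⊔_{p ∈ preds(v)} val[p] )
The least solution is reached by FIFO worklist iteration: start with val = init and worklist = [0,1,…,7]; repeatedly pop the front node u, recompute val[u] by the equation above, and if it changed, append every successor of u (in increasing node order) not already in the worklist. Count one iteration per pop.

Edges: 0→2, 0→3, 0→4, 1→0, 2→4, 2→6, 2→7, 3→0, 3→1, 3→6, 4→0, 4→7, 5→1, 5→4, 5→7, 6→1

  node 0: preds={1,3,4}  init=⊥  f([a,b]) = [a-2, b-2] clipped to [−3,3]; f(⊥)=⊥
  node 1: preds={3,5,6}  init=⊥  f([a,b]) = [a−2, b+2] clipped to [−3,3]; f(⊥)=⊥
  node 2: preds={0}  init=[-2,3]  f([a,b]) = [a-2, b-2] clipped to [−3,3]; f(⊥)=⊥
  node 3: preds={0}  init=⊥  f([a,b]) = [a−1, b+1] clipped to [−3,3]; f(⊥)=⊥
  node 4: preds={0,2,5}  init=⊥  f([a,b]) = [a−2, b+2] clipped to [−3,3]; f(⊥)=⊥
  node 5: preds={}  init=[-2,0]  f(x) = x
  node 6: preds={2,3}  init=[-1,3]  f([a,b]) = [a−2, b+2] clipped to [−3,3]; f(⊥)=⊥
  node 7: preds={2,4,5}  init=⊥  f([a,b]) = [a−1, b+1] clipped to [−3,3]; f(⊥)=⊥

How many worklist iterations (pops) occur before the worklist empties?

Trace (17 dequeues):
  [1] u=0 | in ⊥ | out ⊥ | ==
  [2] u=1 | in [-2,3] | out [-3,3] | prev ⊥ | push {0}
  [3] u=2 | in ⊥ | out [-2,3] | ==
  [4] u=3 | in ⊥ | out ⊥ | ==
  [5] u=4 | in [-2,3] | out [-3,3] | prev ⊥ | push {}
  [6] u=5 | in ⊥ | out [-2,0] | ==
  [7] u=6 | in [-2,3] | out [-3,3] | prev [-1,3] | push {1}
  [8] u=7 | in [-3,3] | out [-3,3] | prev ⊥ | push {}
  [9] u=0 | in [-3,3] | out [-3,1] | prev ⊥ | push {2,3,4}
  [10] u=1 | in [-3,3] | out [-3,3] | ==
  [11] u=2 | in [-3,1] | out [-3,3] | prev [-2,3] | push {6,7}
  [12] u=3 | in [-3,1] | out [-3,2] | prev ⊥ | push {0,1}
  [13] u=4 | in [-3,3] | out [-3,3] | ==
  [14] u=6 | in [-3,3] | out [-3,3] | ==
  [15] u=7 | in [-3,3] | out [-3,3] | ==
  [16] u=0 | in [-3,3] | out [-3,1] | ==
  [17] u=1 | in [-3,3] | out [-3,3] | ==

Converged values:
  [0] [-3,1]
  [1] [-3,3]
  [2] [-3,3]
  [3] [-3,2]
  [4] [-3,3]
  [5] [-2,0]
  [6] [-3,3]
  [7] [-3,3]

17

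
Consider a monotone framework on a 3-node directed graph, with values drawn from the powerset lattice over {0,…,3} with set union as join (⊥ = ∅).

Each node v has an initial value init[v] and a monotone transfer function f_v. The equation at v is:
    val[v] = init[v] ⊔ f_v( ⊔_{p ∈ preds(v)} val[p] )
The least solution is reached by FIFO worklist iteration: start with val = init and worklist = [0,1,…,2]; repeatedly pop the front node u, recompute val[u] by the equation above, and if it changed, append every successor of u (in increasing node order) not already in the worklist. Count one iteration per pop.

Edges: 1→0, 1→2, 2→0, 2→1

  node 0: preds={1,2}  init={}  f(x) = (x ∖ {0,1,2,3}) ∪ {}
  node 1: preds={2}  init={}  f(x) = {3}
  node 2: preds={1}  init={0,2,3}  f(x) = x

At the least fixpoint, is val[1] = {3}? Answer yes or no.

Iteration log — 4 steps:
  step 1. node 0  ⊔preds={0,2,3}  new={}  stable
  step 2. node 1  ⊔preds={0,2,3}  new={3}  old={}  +wl: 0
  step 3. node 2  ⊔preds={3}  new={0,2,3}  stable
  step 4. node 0  ⊔preds={0,2,3}  new={}  stable

Least fixpoint reached:
  node 0: {}
  node 1: {3}
  node 2: {0,2,3}

yes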